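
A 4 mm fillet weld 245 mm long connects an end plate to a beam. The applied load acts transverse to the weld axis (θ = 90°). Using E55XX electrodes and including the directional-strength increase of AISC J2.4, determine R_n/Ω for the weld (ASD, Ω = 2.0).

R_n/Ω ≈ 171 kN

E55XX → F_EXX = 550 MPa.
t_e = 0.707 × 4 = 2.828 mm; A_we = 2.828 × 245 = 692.9 mm².
Directional factor: 1.0 + 0.5 sin^1.5(90°) = 1.5.
F_nw = 0.6 × 550 × 1.5 = 495 MPa.
R_n/Ω = (495 × 692.9) / 2.0 × 10⁻³ = 171.5 kN.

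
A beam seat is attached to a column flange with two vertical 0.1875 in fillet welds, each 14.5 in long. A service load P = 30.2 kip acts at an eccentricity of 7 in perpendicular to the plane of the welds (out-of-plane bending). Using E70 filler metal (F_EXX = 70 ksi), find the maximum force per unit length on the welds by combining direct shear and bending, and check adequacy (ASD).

f_max ≈ 3.19 kip/in; NOT adequate

L_w = 2 × 14.5 = 29 in; section modulus (unit throat) S = 2 × L²/6 = 70.08 in².
Direct shear f_v = P/L_w = 30.2/29 = 1.041 kip/in.
Moment M = P × e = 30.2 × 7 = 211.4 kip·in; bending f_b = M/S = 3.016 kip/in.
f_max = √(f_v² + f_b²) = √(1.041² + 3.016²) = 3.191 kip/in.
r_n/Ω = (1/2.0) × 0.6 × 70 × (0.707 × 0.1875) = 2.784 kip/in → NOT adequate.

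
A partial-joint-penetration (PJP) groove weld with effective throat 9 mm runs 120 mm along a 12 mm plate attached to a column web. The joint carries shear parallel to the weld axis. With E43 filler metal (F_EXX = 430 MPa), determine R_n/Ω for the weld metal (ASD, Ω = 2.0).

R_n/Ω ≈ 139 kN

Effective throat (given) t_e = 9 mm.
A_we = 9 × 120 = 1080 mm².
F_nw = 0.6 F_EXX = 258 MPa.
R_n/Ω = (258 × 1080) / 2.0 × 10⁻³ = 139.3 kN.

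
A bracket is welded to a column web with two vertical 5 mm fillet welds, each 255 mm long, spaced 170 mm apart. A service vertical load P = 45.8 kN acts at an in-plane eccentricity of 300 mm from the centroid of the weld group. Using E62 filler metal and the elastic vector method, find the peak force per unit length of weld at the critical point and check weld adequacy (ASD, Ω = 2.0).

E62XX → F_EXX = 620 MPa.
Total weld length L_w = 510 mm. Treat welds as unit-width lines.
Polar moment about centroid: J = 2[d³/12 + d(b/2)²] = 2[255³/12 + 255×85²] = 6448000 mm³.
Direct shear f_v = P/L_w = 45.8×10³ / 510 = 89.8 N/mm (vertical).
Torsion M = P·e = 45.8×10³ × 300 = 13740000 N·mm.
Critical point at (x, y) = (85, 127.5) from centroid. f_tx = M·y/J = 271.7 N/mm; f_ty = M·x/J = 181.1 N/mm.
Resultant f_max = √[f_tx² + (f_v + f_ty)²] = √[271.7² + (89.8 + 181.1)²] = 383.7 N/mm.
Capacity per unit length: r_n/Ω = (1/2.0) × 0.6 × 620 × (0.707 × 5) = 657.5 N/mm.
383.7 ≤ 657.5 → adequate.

f_max ≈ 384 N/mm; adequate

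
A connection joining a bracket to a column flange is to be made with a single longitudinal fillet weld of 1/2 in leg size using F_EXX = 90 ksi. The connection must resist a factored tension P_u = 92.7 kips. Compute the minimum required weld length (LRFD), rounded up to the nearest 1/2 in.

Throat t_e = 0.707 × 0.5 = 0.3535 in.
φr_n = 0.75 × 0.6 × 90 × 0.3535 = 14.32 kips/in.
L_req = P_u / φr_n = 92.7 / 14.32 = 6.475 in total.
Round up → use L = 6.5 in.

L = 6.5 in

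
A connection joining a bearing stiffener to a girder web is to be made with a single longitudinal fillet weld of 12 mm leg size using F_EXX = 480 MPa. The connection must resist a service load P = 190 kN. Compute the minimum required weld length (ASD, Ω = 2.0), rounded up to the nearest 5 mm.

Throat t_e = 0.707 × 12 = 8.484 mm.
r_n/Ω = (0.6 × 480 × 8.484) / 2.0 = 1222 N/mm = 1.222 kN/mm.
L_req = P / (r_n/Ω) = 190 / 1.222 = 155.5 mm total.
Round up → use L = 160 mm.

L = 160 mm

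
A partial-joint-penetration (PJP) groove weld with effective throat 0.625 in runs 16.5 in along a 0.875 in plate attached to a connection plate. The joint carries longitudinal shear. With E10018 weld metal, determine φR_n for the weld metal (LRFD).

φR_n ≈ 464 kips

E100XX → F_EXX = 100 ksi.
Effective throat (given) t_e = 0.625 in.
A_we = 0.625 × 16.5 = 10.31 in².
F_nw = 0.6 F_EXX = 60 ksi.
φR_n = 0.75 × 60 × 10.31 = 464.1 kips.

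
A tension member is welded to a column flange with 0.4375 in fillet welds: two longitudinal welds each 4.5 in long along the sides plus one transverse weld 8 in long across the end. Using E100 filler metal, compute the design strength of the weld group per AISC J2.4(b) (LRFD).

φR_n ≈ 274 kip

E100XX → F_EXX = 100 ksi.
t_e = 0.707 × 0.4375 = 0.3093 in.
R_nwl = 0.6 × 100 × 0.3093 × 9 = 167 kip (longitudinal, 2 welds).
R_nwt = 0.6 × 100 × 0.3093 × 8 = 148.5 kip (transverse, base value).
(i) R_nwl + R_nwt = 315.5 kip; (ii) 0.85 R_nwl + 1.5 R_nwt = 364.7 kip.
R_n = max = 364.7 kip [governs: (ii)]; φR_n = 273.5 kip.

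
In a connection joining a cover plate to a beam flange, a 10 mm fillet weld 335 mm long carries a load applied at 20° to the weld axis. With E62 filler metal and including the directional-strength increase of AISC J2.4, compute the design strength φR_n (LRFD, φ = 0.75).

φR_n ≈ 727 kN

E62XX → F_EXX = 620 MPa.
t_e = 0.707 × 10 = 7.07 mm; A_we = 7.07 × 335 = 2368 mm².
Directional factor: 1.0 + 0.5 sin^1.5(20°) = 1.1.
F_nw = 0.6 × 620 × 1.1 = 409.2 MPa.
φR_n = 0.75 × 409.2 × 2368 × 10⁻³ = 726.9 kN.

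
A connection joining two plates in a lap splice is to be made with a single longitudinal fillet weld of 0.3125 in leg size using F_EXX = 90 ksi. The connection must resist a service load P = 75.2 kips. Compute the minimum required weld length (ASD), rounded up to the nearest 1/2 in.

L = 13 in

Throat t_e = 0.707 × 0.3125 = 0.2209 in.
r_n/Ω = (0.6 × 90 × 0.2209) / 2.0 = 5.965 kip/in.
L_req = P / (r_n/Ω) = 75.2 / 5.965 = 12.61 in total.
Round up → use L = 13 in.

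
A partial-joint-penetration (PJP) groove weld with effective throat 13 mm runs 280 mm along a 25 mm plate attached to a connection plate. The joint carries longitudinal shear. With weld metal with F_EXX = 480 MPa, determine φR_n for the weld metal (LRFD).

φR_n ≈ 786 kN

Effective throat (given) t_e = 13 mm.
A_we = 13 × 280 = 3640 mm².
F_nw = 0.6 F_EXX = 288 MPa.
φR_n = 0.75 × 288 × 3640 × 10⁻³ = 786.2 kN.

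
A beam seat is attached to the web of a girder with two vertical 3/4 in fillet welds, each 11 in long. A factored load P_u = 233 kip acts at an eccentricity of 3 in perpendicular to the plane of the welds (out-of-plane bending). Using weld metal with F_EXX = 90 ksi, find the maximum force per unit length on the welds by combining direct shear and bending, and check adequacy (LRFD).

L_w = 2 × 11 = 22 in; section modulus (unit throat) S = 2 × L²/6 = 40.33 in².
Direct shear f_v = P/L_w = 233/22 = 10.59 kip/in.
Moment M = P × e = 233 × 3 = 699 kip·in; bending f_b = M/S = 17.33 kip/in.
f_max = √(f_v² + f_b²) = √(10.59² + 17.33²) = 20.31 kip/in.
φr_n = 0.75 × 0.6 × 90 × (0.707 × 0.75) = 21.48 kip/in → adequate.

f_max ≈ 20.3 kip/in; adequate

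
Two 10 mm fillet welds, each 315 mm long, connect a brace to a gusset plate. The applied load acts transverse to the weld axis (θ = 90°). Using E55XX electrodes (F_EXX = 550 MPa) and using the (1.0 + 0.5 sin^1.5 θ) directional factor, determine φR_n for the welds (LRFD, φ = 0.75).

φR_n ≈ 1650 kN

t_e = 0.707 × 10 = 7.07 mm; A_we = 7.07 × 630 = 4454 mm².
Directional factor: 1.0 + 0.5 sin^1.5(90°) = 1.5.
F_nw = 0.6 × 550 × 1.5 = 495 MPa.
φR_n = 0.75 × 495 × 4454 × 10⁻³ = 1654 kN.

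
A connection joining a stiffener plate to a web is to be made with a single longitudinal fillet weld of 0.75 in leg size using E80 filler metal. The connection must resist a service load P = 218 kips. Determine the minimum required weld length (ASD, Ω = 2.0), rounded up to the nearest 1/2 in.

L = 17.5 in

E80XX → F_EXX = 80 ksi.
Throat t_e = 0.707 × 0.75 = 0.5302 in.
r_n/Ω = (0.6 × 80 × 0.5302) / 2.0 = 12.73 kip/in.
L_req = P / (r_n/Ω) = 218 / 12.73 = 17.13 in total.
Round up → use L = 17.5 in.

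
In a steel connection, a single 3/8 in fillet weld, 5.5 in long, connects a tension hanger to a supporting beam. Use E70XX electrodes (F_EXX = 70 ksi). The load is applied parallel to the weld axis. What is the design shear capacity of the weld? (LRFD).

Effective throat t_e = 0.707 × 0.375 = 0.2651 in.
Total length L = 5.5 in; A_we = 0.2651 × 5.5 = 1.458 in².
F_nw = 0.6 F_EXX = 0.6 × 70 = 42 ksi.
φR_n = 0.75 × 42 × 1.458 = 45.93 kips.

φR_n ≈ 45.9 kips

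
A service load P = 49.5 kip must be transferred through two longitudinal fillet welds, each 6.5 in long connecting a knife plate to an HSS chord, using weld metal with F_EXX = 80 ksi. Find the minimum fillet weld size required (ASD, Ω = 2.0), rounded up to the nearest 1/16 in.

w = 1/4 in

Total weld length L = 13 in.
Required throat t_e = P × Ω / (0.6 F_EXX × L) = 49.5 × 2.0 / (0.6 × 80 × 13) = 0.1587 in.
Required leg w = t_e / 0.707 = 0.2244 in → use 1/4 in.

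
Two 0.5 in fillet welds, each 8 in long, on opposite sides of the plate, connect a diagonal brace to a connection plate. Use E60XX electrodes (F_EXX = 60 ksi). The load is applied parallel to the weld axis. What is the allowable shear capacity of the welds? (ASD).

Effective throat t_e = 0.707 × 0.5 = 0.3535 in.
Total length L = 16 in; A_we = 0.3535 × 16 = 5.656 in².
F_nw = 0.6 F_EXX = 0.6 × 60 = 36 ksi.
R_n = 36 × 5.656 = 203.6 kips; R_n/Ω = 203.6/2.0 = 101.8 kips.

R_n/Ω ≈ 102 kips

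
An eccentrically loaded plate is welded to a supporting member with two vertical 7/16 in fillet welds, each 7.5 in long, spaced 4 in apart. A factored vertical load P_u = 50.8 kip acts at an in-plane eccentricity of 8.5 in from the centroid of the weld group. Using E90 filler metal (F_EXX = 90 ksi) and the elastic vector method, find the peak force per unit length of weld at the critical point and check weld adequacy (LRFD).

Total weld length L_w = 15 in. Treat welds as unit-width lines.
Polar moment about centroid: J = 2[d³/12 + d(b/2)²] = 2[7.5³/12 + 7.5×2²] = 130.3 in³.
Direct shear f_v = P/L_w = 50.8 / 15 = 3.387 kip/in (vertical).
Torsion M = P·e = 50.8 × 8.5 = 431.8 kip·in.
Critical point at (x, y) = (2, 3.75) from centroid. f_tx = M·y/J = 12.43 kip/in; f_ty = M·x/J = 6.627 kip/in.
Resultant f_max = √[f_tx² + (f_v + f_ty)²] = √[12.43² + (3.387 + 6.627)²] = 15.96 kip/in.
Capacity per unit length: φr_n = 0.75 × 0.6 × 90 × (0.707 × 0.4375) = 12.53 kip/in.
15.96 > 12.53 → NOT adequate.

f_max ≈ 16 kip/in; NOT adequate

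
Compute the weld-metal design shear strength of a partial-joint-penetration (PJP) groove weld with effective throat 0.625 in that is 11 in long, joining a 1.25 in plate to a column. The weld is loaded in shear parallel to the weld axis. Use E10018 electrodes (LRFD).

E100XX → F_EXX = 100 ksi.
Effective throat (given) t_e = 0.625 in.
A_we = 0.625 × 11 = 6.875 in².
F_nw = 0.6 F_EXX = 60 ksi.
φR_n = 0.75 × 60 × 6.875 = 309.4 kip.

φR_n ≈ 309 kip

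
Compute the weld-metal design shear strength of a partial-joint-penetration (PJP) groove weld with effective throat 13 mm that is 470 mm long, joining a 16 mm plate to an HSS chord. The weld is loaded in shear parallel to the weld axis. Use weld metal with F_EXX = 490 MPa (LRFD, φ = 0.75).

φR_n ≈ 1350 kN

Effective throat (given) t_e = 13 mm.
A_we = 13 × 470 = 6110 mm².
F_nw = 0.6 F_EXX = 294 MPa.
φR_n = 0.75 × 294 × 6110 × 10⁻³ = 1347 kN.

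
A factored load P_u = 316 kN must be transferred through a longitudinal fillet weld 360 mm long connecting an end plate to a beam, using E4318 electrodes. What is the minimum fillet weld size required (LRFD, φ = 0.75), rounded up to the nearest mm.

E43XX → F_EXX = 430 MPa.
Total weld length L = 360 mm.
Required throat t_e = P_u / (φ × 0.6 F_EXX × L) = 316 / (0.75 × 0.6 × 430 × 360 × 10⁻³) = 4.536 mm.
Required leg w = t_e / 0.707 = 6.416 mm → use 7 mm.

w = 7 mm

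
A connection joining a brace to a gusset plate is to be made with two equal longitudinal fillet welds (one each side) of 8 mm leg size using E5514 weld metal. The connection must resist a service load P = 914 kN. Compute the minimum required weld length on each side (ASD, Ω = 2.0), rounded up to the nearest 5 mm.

E55XX → F_EXX = 550 MPa.
Throat t_e = 0.707 × 8 = 5.656 mm.
r_n/Ω = (0.6 × 550 × 5.656) / 2.0 = 933.2 N/mm = 0.9332 kN/mm.
L_req = P / (r_n/Ω) = 914 / 0.9332 = 979.4 mm total.
Per side: 979.4 / 2 = 489.7 mm.
Round up → use L = 490 mm on each side.

L = 490 mm on each side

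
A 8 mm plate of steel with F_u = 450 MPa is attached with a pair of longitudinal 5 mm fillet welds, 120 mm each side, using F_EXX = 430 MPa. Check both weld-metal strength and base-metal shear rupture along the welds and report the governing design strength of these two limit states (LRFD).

φR_n ≈ 164 kN (weld metal governs)

t_e = 0.707 × 5 = 3.535 mm; L = 240 mm.
Weld metal: φR_n = 0.75 × 0.6 × 430 × 3.535 × 240 × 10⁻³ = 164.2 kN.
Base metal (shear rupture): φR_n = 0.75 × 0.6 × 450 × 8 × 240 × 10⁻³ = 388.8 kN.
Governing: weld metal.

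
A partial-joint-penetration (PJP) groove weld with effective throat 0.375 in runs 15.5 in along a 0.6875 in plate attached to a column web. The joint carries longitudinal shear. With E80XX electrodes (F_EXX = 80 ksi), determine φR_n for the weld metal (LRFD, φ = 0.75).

φR_n ≈ 209 kip

Effective throat (given) t_e = 0.375 in.
A_we = 0.375 × 15.5 = 5.812 in².
F_nw = 0.6 F_EXX = 48 ksi.
φR_n = 0.75 × 48 × 5.812 = 209.2 kip.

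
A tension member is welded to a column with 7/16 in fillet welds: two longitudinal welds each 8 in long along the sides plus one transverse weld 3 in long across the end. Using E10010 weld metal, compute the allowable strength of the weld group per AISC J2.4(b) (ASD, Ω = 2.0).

E100XX → F_EXX = 100 ksi.
t_e = 0.707 × 0.4375 = 0.3093 in.
R_nwl = 0.6 × 100 × 0.3093 × 16 = 296.9 kips (longitudinal, 2 welds).
R_nwt = 0.6 × 100 × 0.3093 × 3 = 55.68 kips (transverse, base value).
(i) R_nwl + R_nwt = 352.6 kips; (ii) 0.85 R_nwl + 1.5 R_nwt = 335.9 kips.
R_n = max = 352.6 kips [governs: (i)]; R_n/Ω = 176.3 kips.

R_n/Ω ≈ 176 kips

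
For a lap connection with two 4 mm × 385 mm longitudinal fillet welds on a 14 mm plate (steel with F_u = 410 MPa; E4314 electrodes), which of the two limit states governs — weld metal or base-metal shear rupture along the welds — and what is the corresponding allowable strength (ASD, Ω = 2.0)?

E43XX → F_EXX = 430 MPa.
t_e = 0.707 × 4 = 2.828 mm; L = 770 mm.
Weld metal: R_n/Ω = (1/2.0) × 0.6 × 430 × 2.828 × 770 × 10⁻³ = 280.9 kN.
Base metal (shear rupture): R_n/Ω = (1/2.0) × 0.6 × 410 × 14 × 770 × 10⁻³ = 1326 kN.
Governing: weld metal.

R_n/Ω ≈ 281 kN (weld metal governs)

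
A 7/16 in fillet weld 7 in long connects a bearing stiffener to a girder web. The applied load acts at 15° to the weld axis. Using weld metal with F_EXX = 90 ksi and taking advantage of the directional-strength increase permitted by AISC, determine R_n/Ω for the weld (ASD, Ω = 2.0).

R_n/Ω ≈ 62.3 kips

t_e = 0.707 × 0.4375 = 0.3093 in; A_we = 0.3093 × 7 = 2.165 in².
Directional factor: 1.0 + 0.5 sin^1.5(15°) = 1.066.
F_nw = 0.6 × 90 × 1.066 = 57.56 ksi.
R_n/Ω = (57.56 × 2.165) / 2.0 = 62.31 kips.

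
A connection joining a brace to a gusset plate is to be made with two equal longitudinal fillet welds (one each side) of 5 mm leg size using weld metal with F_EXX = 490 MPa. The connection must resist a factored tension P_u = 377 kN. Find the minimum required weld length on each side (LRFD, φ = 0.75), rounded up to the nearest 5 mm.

Throat t_e = 0.707 × 5 = 3.535 mm.
φr_n = 0.75 × 0.6 × 490 × 3.535 × 10⁻³ = 0.7795 kN/mm.
L_req = P_u / φr_n = 377 / 0.7795 = 483.7 mm total.
Per side: 483.7 / 2 = 241.8 mm.
Round up → use L = 245 mm on each side.

L = 245 mm on each side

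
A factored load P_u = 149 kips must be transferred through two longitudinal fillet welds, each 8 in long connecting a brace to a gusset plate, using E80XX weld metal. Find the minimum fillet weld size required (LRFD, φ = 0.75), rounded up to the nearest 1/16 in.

w = 3/8 in

E80XX → F_EXX = 80 ksi.
Total weld length L = 16 in.
Required throat t_e = P_u / (φ × 0.6 F_EXX × L) = 149 / (0.75 × 0.6 × 80 × 16) = 0.2587 in.
Required leg w = t_e / 0.707 = 0.3659 in → use 3/8 in.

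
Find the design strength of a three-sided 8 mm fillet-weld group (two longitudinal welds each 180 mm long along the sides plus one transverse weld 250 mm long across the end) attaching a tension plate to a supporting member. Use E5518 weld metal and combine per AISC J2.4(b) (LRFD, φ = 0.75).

φR_n ≈ 953 kN

E55XX → F_EXX = 550 MPa.
t_e = 0.707 × 8 = 5.656 mm.
R_nwl = 0.6 × 550 × 5.656 × 360 × 10⁻³ = 671.9 kN (longitudinal, 2 welds).
R_nwt = 0.6 × 550 × 5.656 × 250 × 10⁻³ = 466.6 kN (transverse, base value).
(i) R_nwl + R_nwt = 1139 kN; (ii) 0.85 R_nwl + 1.5 R_nwt = 1271 kN.
R_n = max = 1271 kN [governs: (ii)]; φR_n = 953.3 kN.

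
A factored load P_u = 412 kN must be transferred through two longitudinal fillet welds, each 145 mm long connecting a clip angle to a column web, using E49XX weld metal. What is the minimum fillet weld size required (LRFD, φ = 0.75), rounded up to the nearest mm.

w = 10 mm

E49XX → F_EXX = 490 MPa.
Total weld length L = 290 mm.
Required throat t_e = P_u / (φ × 0.6 F_EXX × L) = 412 / (0.75 × 0.6 × 490 × 290 × 10⁻³) = 6.443 mm.
Required leg w = t_e / 0.707 = 9.113 mm → use 10 mm.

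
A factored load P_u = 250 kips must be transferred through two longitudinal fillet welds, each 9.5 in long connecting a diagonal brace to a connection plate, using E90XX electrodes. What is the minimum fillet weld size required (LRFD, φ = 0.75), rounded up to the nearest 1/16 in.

E90XX → F_EXX = 90 ksi.
Total weld length L = 19 in.
Required throat t_e = P_u / (φ × 0.6 F_EXX × L) = 250 / (0.75 × 0.6 × 90 × 19) = 0.3249 in.
Required leg w = t_e / 0.707 = 0.4595 in → use 1/2 in.

w = 1/2 in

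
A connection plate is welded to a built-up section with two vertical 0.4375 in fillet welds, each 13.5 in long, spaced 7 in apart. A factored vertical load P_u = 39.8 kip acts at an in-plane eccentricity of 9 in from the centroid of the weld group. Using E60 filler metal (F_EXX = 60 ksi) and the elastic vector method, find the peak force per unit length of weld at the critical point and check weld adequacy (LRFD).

f_max ≈ 4.55 kip/in; adequate

Total weld length L_w = 27 in. Treat welds as unit-width lines.
Polar moment about centroid: J = 2[d³/12 + d(b/2)²] = 2[13.5³/12 + 13.5×3.5²] = 740.8 in³.
Direct shear f_v = P/L_w = 39.8 / 27 = 1.474 kip/in (vertical).
Torsion M = P·e = 39.8 × 9 = 358.2 kip·in.
Critical point at (x, y) = (3.5, 6.75) from centroid. f_tx = M·y/J = 3.264 kip/in; f_ty = M·x/J = 1.692 kip/in.
Resultant f_max = √[f_tx² + (f_v + f_ty)²] = √[3.264² + (1.474 + 1.692)²] = 4.547 kip/in.
Capacity per unit length: φr_n = 0.75 × 0.6 × 60 × (0.707 × 0.4375) = 8.351 kip/in.
4.547 ≤ 8.351 → adequate.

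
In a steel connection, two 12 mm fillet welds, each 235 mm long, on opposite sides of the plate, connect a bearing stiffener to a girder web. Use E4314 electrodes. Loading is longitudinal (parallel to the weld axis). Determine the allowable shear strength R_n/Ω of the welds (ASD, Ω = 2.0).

E43XX → F_EXX = 430 MPa.
Effective throat t_e = 0.707 × 12 = 8.484 mm.
Total length L = 470 mm; A_we = 8.484 × 470 = 3987 mm².
F_nw = 0.6 F_EXX = 0.6 × 430 = 258 MPa.
R_n = 258 × 3987 × 10⁻³ = 1029 kN; R_n/Ω = 1029/2.0 = 514.4 kN.

R_n/Ω ≈ 514 kN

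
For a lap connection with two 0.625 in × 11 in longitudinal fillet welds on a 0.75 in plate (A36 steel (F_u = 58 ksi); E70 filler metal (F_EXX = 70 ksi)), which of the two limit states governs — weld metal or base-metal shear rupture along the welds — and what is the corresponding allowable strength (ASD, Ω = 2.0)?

t_e = 0.707 × 0.625 = 0.4419 in; L = 22 in.
Weld metal: R_n/Ω = (1/2.0) × 0.6 × 70 × 0.4419 × 22 = 204.1 kip.
Base metal (shear rupture): R_n/Ω = (1/2.0) × 0.6 × 58 × 0.75 × 22 = 287.1 kip.
Governing: weld metal.

R_n/Ω ≈ 204 kip (weld metal governs)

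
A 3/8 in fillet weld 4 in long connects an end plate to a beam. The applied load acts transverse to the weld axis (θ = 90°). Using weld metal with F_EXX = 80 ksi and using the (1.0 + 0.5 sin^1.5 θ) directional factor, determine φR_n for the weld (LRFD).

φR_n ≈ 57.3 kips

t_e = 0.707 × 0.375 = 0.2651 in; A_we = 0.2651 × 4 = 1.06 in².
Directional factor: 1.0 + 0.5 sin^1.5(90°) = 1.5.
F_nw = 0.6 × 80 × 1.5 = 72 ksi.
φR_n = 0.75 × 72 × 1.06 = 57.27 kips.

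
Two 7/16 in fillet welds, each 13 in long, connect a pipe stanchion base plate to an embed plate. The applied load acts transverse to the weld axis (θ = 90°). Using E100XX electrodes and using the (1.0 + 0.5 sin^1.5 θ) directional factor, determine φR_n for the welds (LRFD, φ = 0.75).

φR_n ≈ 543 kip

E100XX → F_EXX = 100 ksi.
t_e = 0.707 × 0.4375 = 0.3093 in; A_we = 0.3093 × 26 = 8.042 in².
Directional factor: 1.0 + 0.5 sin^1.5(90°) = 1.5.
F_nw = 0.6 × 100 × 1.5 = 90 ksi.
φR_n = 0.75 × 90 × 8.042 = 542.8 kip.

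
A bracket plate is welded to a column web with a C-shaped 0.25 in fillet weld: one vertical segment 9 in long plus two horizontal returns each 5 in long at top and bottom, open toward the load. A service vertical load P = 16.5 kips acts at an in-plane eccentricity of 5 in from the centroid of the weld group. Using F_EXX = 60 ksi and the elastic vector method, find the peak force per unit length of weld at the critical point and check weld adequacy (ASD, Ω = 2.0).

f_max ≈ 2.19 kip/in; adequate

Total weld length L_w = 19 in. Treat welds as unit-width lines.
Centroid: x̄ = 2×5×2.5 / 19 = 1.316 in from the vertical weld.
Polar moment about centroid: J = I_x + I_y = [9³/12 + 2×5×4.5²] + [9×1.316² + 2(5³/12 + 5×1.184²)] = 313.7 in³.
Direct shear f_v = P/L_w = 16.5 / 19 = 0.8684 kip/in (vertical).
Torsion M = P·e = 16.5 × 5 = 82.5 kip·in.
Critical point at (x, y) = (3.684, 4.5) from centroid. f_tx = M·y/J = 1.183 kip/in; f_ty = M·x/J = 0.9689 kip/in.
Resultant f_max = √[f_tx² + (f_v + f_ty)²] = √[1.183² + (0.8684 + 0.9689)²] = 2.186 kip/in.
Capacity per unit length: r_n/Ω = (1/2.0) × 0.6 × 60 × (0.707 × 0.25) = 3.181 kip/in.
2.186 ≤ 3.181 → adequate.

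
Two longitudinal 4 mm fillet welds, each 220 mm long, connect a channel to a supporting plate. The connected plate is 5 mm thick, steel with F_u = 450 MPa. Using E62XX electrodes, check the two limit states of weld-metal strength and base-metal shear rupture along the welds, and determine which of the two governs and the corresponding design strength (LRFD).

φR_n ≈ 347 kN (weld metal governs)

E62XX → F_EXX = 620 MPa.
t_e = 0.707 × 4 = 2.828 mm; L = 440 mm.
Weld metal: φR_n = 0.75 × 0.6 × 620 × 2.828 × 440 × 10⁻³ = 347.2 kN.
Base metal (shear rupture): φR_n = 0.75 × 0.6 × 450 × 5 × 440 × 10⁻³ = 445.5 kN.
Governing: weld metal.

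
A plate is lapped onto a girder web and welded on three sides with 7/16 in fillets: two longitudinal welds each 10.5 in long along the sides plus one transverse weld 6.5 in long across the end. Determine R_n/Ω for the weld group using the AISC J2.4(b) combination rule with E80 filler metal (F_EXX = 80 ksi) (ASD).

R_n/Ω ≈ 205 kips

t_e = 0.707 × 0.4375 = 0.3093 in.
R_nwl = 0.6 × 80 × 0.3093 × 21 = 311.8 kips (longitudinal, 2 welds).
R_nwt = 0.6 × 80 × 0.3093 × 6.5 = 96.51 kips (transverse, base value).
(i) R_nwl + R_nwt = 408.3 kips; (ii) 0.85 R_nwl + 1.5 R_nwt = 409.8 kips.
R_n = max = 409.8 kips [governs: (ii)]; R_n/Ω = 204.9 kips.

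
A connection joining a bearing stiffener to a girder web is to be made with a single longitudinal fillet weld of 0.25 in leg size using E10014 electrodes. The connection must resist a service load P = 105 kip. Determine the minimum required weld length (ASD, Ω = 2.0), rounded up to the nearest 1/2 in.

E100XX → F_EXX = 100 ksi.
Throat t_e = 0.707 × 0.25 = 0.1767 in.
r_n/Ω = (0.6 × 100 × 0.1767) / 2.0 = 5.302 kip/in.
L_req = P / (r_n/Ω) = 105 / 5.302 = 19.8 in total.
Round up → use L = 20 in.

L = 20 in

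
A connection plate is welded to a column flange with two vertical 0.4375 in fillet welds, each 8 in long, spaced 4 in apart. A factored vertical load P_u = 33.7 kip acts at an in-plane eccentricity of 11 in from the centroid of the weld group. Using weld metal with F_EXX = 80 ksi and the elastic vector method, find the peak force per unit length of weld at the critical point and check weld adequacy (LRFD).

f_max ≈ 12.2 kip/in; NOT adequate

Total weld length L_w = 16 in. Treat welds as unit-width lines.
Polar moment about centroid: J = 2[d³/12 + d(b/2)²] = 2[8³/12 + 8×2²] = 149.3 in³.
Direct shear f_v = P/L_w = 33.7 / 16 = 2.106 kip/in (vertical).
Torsion M = P·e = 33.7 × 11 = 370.7 kip·in.
Critical point at (x, y) = (2, 4) from centroid. f_tx = M·y/J = 9.929 kip/in; f_ty = M·x/J = 4.965 kip/in.
Resultant f_max = √[f_tx² + (f_v + f_ty)²] = √[9.929² + (2.106 + 4.965)²] = 12.19 kip/in.
Capacity per unit length: φr_n = 0.75 × 0.6 × 80 × (0.707 × 0.4375) = 11.14 kip/in.
12.19 > 11.14 → NOT adequate.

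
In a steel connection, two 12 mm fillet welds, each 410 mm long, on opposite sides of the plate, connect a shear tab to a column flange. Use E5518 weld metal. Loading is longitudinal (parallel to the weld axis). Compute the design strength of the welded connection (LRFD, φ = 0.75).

φR_n ≈ 1720 kN

E55XX → F_EXX = 550 MPa.
Effective throat t_e = 0.707 × 12 = 8.484 mm.
Total length L = 820 mm; A_we = 8.484 × 820 = 6957 mm².
F_nw = 0.6 F_EXX = 0.6 × 550 = 330 MPa.
φR_n = 0.75 × 330 × 6957 × 10⁻³ = 1722 kN.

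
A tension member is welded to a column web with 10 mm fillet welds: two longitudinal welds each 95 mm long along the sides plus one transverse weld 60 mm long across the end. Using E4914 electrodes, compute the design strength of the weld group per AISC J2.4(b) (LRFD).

E49XX → F_EXX = 490 MPa.
t_e = 0.707 × 10 = 7.07 mm.
R_nwl = 0.6 × 490 × 7.07 × 190 × 10⁻³ = 394.9 kN (longitudinal, 2 welds).
R_nwt = 0.6 × 490 × 7.07 × 60 × 10⁻³ = 124.7 kN (transverse, base value).
(i) R_nwl + R_nwt = 519.6 kN; (ii) 0.85 R_nwl + 1.5 R_nwt = 522.8 kN.
R_n = max = 522.8 kN [governs: (ii)]; φR_n = 392.1 kN.

φR_n ≈ 392 kN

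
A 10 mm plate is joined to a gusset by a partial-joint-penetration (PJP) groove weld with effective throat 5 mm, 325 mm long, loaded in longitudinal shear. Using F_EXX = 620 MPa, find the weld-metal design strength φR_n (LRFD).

φR_n ≈ 453 kN

Effective throat (given) t_e = 5 mm.
A_we = 5 × 325 = 1625 mm².
F_nw = 0.6 F_EXX = 372 MPa.
φR_n = 0.75 × 372 × 1625 × 10⁻³ = 453.4 kN.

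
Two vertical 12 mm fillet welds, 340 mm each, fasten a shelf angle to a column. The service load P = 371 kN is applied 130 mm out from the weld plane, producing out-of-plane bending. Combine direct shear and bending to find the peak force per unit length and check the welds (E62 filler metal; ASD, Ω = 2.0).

E62XX → F_EXX = 620 MPa.
L_w = 2 × 340 = 680 mm; section modulus (unit throat) S = 2 × L²/6 = 38530 mm².
Direct shear f_v = P/L_w = 371×10³/680 = 545.6 N/mm.
Moment M = P × e = 371×10³ × 130 = 48230000 N·mm; bending f_b = M/S = 1252 N/mm.
f_max = √(f_v² + f_b²) = √(545.6² + 1252²) = 1365 N/mm.
r_n/Ω = (1/2.0) × 0.6 × 620 × (0.707 × 12) = 1578 N/mm → adequate.

f_max ≈ 1370 N/mm; adequate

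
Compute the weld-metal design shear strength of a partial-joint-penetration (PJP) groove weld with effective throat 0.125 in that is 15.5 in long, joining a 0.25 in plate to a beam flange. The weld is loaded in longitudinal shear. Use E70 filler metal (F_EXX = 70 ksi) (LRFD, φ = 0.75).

φR_n ≈ 61 kips

Effective throat (given) t_e = 0.125 in.
A_we = 0.125 × 15.5 = 1.938 in².
F_nw = 0.6 F_EXX = 42 ksi.
φR_n = 0.75 × 42 × 1.938 = 61.03 kips.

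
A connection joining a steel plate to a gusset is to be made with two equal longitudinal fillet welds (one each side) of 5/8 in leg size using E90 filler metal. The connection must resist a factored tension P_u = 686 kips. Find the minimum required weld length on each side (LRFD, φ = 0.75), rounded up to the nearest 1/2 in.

E90XX → F_EXX = 90 ksi.
Throat t_e = 0.707 × 0.625 = 0.4419 in.
φr_n = 0.75 × 0.6 × 90 × 0.4419 = 17.9 kips/in.
L_req = P_u / φr_n = 686 / 17.9 = 38.33 in total.
Per side: 38.33 / 2 = 19.17 in.
Round up → use L = 19.5 in on each side.

L = 19.5 in on each side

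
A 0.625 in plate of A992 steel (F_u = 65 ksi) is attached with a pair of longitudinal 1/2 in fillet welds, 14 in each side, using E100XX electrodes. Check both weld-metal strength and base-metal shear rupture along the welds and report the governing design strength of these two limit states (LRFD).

E100XX → F_EXX = 100 ksi.
t_e = 0.707 × 0.5 = 0.3535 in; L = 28 in.
Weld metal: φR_n = 0.75 × 0.6 × 100 × 0.3535 × 28 = 445.4 kip.
Base metal (shear rupture): φR_n = 0.75 × 0.6 × 65 × 0.625 × 28 = 511.9 kip.
Governing: weld metal.

φR_n ≈ 445 kip (weld metal governs)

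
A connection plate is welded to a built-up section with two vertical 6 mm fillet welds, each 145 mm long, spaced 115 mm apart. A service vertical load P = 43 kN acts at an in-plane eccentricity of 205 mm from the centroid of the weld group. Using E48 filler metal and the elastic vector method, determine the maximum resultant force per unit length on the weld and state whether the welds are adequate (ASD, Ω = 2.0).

f_max ≈ 659 N/mm; NOT adequate

E48XX → F_EXX = 480 MPa.
Total weld length L_w = 290 mm. Treat welds as unit-width lines.
Polar moment about centroid: J = 2[d³/12 + d(b/2)²] = 2[145³/12 + 145×57.5²] = 1467000 mm³.
Direct shear f_v = P/L_w = 43×10³ / 290 = 148.3 N/mm (vertical).
Torsion M = P·e = 43×10³ × 205 = 8815000 N·mm.
Critical point at (x, y) = (57.5, 72.5) from centroid. f_tx = M·y/J = 435.7 N/mm; f_ty = M·x/J = 345.5 N/mm.
Resultant f_max = √[f_tx² + (f_v + f_ty)²] = √[435.7² + (148.3 + 345.5)²] = 658.5 N/mm.
Capacity per unit length: r_n/Ω = (1/2.0) × 0.6 × 480 × (0.707 × 6) = 610.8 N/mm.
658.5 > 610.8 → NOT adequate.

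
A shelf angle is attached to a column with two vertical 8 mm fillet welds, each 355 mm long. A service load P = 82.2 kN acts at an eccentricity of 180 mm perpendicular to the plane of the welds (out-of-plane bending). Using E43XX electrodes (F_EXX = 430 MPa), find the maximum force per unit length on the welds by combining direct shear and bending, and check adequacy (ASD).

L_w = 2 × 355 = 710 mm; section modulus (unit throat) S = 2 × L²/6 = 42010 mm².
Direct shear f_v = P/L_w = 82.2×10³/710 = 115.8 N/mm.
Moment M = P × e = 82.2×10³ × 180 = 14796000 N·mm; bending f_b = M/S = 352.2 N/mm.
f_max = √(f_v² + f_b²) = √(115.8² + 352.2²) = 370.8 N/mm.
r_n/Ω = (1/2.0) × 0.6 × 430 × (0.707 × 8) = 729.6 N/mm → adequate.

f_max ≈ 371 N/mm; adequate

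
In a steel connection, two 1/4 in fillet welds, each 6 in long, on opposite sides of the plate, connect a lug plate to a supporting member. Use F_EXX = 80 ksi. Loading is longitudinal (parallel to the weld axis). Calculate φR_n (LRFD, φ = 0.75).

Effective throat t_e = 0.707 × 0.25 = 0.1767 in.
Total length L = 12 in; A_we = 0.1767 × 12 = 2.121 in².
F_nw = 0.6 F_EXX = 0.6 × 80 = 48 ksi.
φR_n = 0.75 × 48 × 2.121 = 76.36 kips.

φR_n ≈ 76.4 kips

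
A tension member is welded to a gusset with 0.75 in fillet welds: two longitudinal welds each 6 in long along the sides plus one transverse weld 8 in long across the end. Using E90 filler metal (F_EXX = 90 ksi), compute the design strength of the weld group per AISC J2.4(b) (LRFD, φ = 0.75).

φR_n ≈ 477 kips

t_e = 0.707 × 0.75 = 0.5302 in.
R_nwl = 0.6 × 90 × 0.5302 × 12 = 343.6 kips (longitudinal, 2 welds).
R_nwt = 0.6 × 90 × 0.5302 × 8 = 229.1 kips (transverse, base value).
(i) R_nwl + R_nwt = 572.7 kips; (ii) 0.85 R_nwl + 1.5 R_nwt = 635.7 kips.
R_n = max = 635.7 kips [governs: (ii)]; φR_n = 476.7 kips.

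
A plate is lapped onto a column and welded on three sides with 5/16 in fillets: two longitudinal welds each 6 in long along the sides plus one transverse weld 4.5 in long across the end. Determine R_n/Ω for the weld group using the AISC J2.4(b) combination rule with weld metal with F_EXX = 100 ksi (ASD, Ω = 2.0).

R_n/Ω ≈ 112 kip

t_e = 0.707 × 0.3125 = 0.2209 in.
R_nwl = 0.6 × 100 × 0.2209 × 12 = 159.1 kip (longitudinal, 2 welds).
R_nwt = 0.6 × 100 × 0.2209 × 4.5 = 59.65 kip (transverse, base value).
(i) R_nwl + R_nwt = 218.7 kip; (ii) 0.85 R_nwl + 1.5 R_nwt = 224.7 kip.
R_n = max = 224.7 kip [governs: (ii)]; R_n/Ω = 112.3 kip.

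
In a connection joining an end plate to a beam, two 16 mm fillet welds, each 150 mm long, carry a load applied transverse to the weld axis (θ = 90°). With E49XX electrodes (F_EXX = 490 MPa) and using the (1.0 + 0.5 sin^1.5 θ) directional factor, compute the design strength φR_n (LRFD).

φR_n ≈ 1120 kN

t_e = 0.707 × 16 = 11.31 mm; A_we = 11.31 × 300 = 3394 mm².
Directional factor: 1.0 + 0.5 sin^1.5(90°) = 1.5.
F_nw = 0.6 × 490 × 1.5 = 441 MPa.
φR_n = 0.75 × 441 × 3394 × 10⁻³ = 1122 kN.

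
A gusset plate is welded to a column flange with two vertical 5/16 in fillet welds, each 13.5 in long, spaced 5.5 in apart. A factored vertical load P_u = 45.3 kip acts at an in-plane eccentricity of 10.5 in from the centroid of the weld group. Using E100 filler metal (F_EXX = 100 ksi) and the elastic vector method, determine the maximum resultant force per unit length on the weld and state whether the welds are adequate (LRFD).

f_max ≈ 6.47 kip/in; adequate

Total weld length L_w = 27 in. Treat welds as unit-width lines.
Polar moment about centroid: J = 2[d³/12 + d(b/2)²] = 2[13.5³/12 + 13.5×2.75²] = 614.2 in³.
Direct shear f_v = P/L_w = 45.3 / 27 = 1.678 kip/in (vertical).
Torsion M = P·e = 45.3 × 10.5 = 475.65 kip·in.
Critical point at (x, y) = (2.75, 6.75) from centroid. f_tx = M·y/J = 5.227 kip/in; f_ty = M·x/J = 2.129 kip/in.
Resultant f_max = √[f_tx² + (f_v + f_ty)²] = √[5.227² + (1.678 + 2.129)²] = 6.467 kip/in.
Capacity per unit length: φr_n = 0.75 × 0.6 × 100 × (0.707 × 0.3125) = 9.942 kip/in.
6.467 ≤ 9.942 → adequate.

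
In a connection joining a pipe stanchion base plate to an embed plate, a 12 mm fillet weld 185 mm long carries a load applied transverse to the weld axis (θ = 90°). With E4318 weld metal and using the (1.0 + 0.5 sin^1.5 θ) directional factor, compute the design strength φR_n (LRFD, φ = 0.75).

E43XX → F_EXX = 430 MPa.
t_e = 0.707 × 12 = 8.484 mm; A_we = 8.484 × 185 = 1570 mm².
Directional factor: 1.0 + 0.5 sin^1.5(90°) = 1.5.
F_nw = 0.6 × 430 × 1.5 = 387 MPa.
φR_n = 0.75 × 387 × 1570 × 10⁻³ = 455.6 kN.

φR_n ≈ 456 kN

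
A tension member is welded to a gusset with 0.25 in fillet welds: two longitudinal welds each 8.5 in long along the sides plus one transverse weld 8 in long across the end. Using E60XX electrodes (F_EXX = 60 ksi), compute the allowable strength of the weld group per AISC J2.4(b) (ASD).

R_n/Ω ≈ 84.2 kips

t_e = 0.707 × 0.25 = 0.1767 in.
R_nwl = 0.6 × 60 × 0.1767 × 17 = 108.2 kips (longitudinal, 2 welds).
R_nwt = 0.6 × 60 × 0.1767 × 8 = 50.9 kips (transverse, base value).
(i) R_nwl + R_nwt = 159.1 kips; (ii) 0.85 R_nwl + 1.5 R_nwt = 168.3 kips.
R_n = max = 168.3 kips [governs: (ii)]; R_n/Ω = 84.15 kips.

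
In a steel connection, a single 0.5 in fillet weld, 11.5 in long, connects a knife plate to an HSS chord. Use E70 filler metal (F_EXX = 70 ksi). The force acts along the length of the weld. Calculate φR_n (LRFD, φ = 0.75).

φR_n ≈ 128 kips

Effective throat t_e = 0.707 × 0.5 = 0.3535 in.
Total length L = 11.5 in; A_we = 0.3535 × 11.5 = 4.065 in².
F_nw = 0.6 F_EXX = 0.6 × 70 = 42 ksi.
φR_n = 0.75 × 42 × 4.065 = 128.1 kips.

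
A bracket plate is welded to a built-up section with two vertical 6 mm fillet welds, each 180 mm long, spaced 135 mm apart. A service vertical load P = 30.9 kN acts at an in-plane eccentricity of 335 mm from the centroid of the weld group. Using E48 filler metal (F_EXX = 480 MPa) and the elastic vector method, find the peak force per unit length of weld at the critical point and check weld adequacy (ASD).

f_max ≈ 502 N/mm; adequate

Total weld length L_w = 360 mm. Treat welds as unit-width lines.
Polar moment about centroid: J = 2[d³/12 + d(b/2)²] = 2[180³/12 + 180×67.5²] = 2612000 mm³.
Direct shear f_v = P/L_w = 30.9×10³ / 360 = 85.83 N/mm (vertical).
Torsion M = P·e = 30.9×10³ × 335 = 10352000 N·mm.
Critical point at (x, y) = (67.5, 90) from centroid. f_tx = M·y/J = 356.6 N/mm; f_ty = M·x/J = 267.5 N/mm.
Resultant f_max = √[f_tx² + (f_v + f_ty)²] = √[356.6² + (85.83 + 267.5)²] = 502 N/mm.
Capacity per unit length: r_n/Ω = (1/2.0) × 0.6 × 480 × (0.707 × 6) = 610.8 N/mm.
502 ≤ 610.8 → adequate.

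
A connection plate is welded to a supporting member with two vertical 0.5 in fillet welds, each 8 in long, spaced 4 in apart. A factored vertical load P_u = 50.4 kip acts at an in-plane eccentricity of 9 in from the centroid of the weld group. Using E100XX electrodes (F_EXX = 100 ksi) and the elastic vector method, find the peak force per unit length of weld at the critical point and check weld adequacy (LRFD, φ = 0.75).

Total weld length L_w = 16 in. Treat welds as unit-width lines.
Polar moment about centroid: J = 2[d³/12 + d(b/2)²] = 2[8³/12 + 8×2²] = 149.3 in³.
Direct shear f_v = P/L_w = 50.4 / 16 = 3.15 kip/in (vertical).
Torsion M = P·e = 50.4 × 9 = 453.6 kip·in.
Critical point at (x, y) = (2, 4) from centroid. f_tx = M·y/J = 12.15 kip/in; f_ty = M·x/J = 6.075 kip/in.
Resultant f_max = √[f_tx² + (f_v + f_ty)²] = √[12.15² + (3.15 + 6.075)²] = 15.26 kip/in.
Capacity per unit length: φr_n = 0.75 × 0.6 × 100 × (0.707 × 0.5) = 15.91 kip/in.
15.26 ≤ 15.91 → adequate.

f_max ≈ 15.3 kip/in; adequate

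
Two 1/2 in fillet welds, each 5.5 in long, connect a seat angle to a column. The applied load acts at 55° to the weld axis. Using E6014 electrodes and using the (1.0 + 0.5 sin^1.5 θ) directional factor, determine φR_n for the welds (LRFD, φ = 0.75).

φR_n ≈ 144 kips

E60XX → F_EXX = 60 ksi.
t_e = 0.707 × 0.5 = 0.3535 in; A_we = 0.3535 × 11 = 3.888 in².
Directional factor: 1.0 + 0.5 sin^1.5(55°) = 1.371.
F_nw = 0.6 × 60 × 1.371 = 49.35 ksi.
φR_n = 0.75 × 49.35 × 3.888 = 143.9 kips.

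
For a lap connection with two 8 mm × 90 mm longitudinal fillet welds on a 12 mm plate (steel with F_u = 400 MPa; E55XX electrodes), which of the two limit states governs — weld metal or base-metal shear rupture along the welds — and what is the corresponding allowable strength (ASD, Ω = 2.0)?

R_n/Ω ≈ 168 kN (weld metal governs)

E55XX → F_EXX = 550 MPa.
t_e = 0.707 × 8 = 5.656 mm; L = 180 mm.
Weld metal: R_n/Ω = (1/2.0) × 0.6 × 550 × 5.656 × 180 × 10⁻³ = 168 kN.
Base metal (shear rupture): R_n/Ω = (1/2.0) × 0.6 × 400 × 12 × 180 × 10⁻³ = 259.2 kN.
Governing: weld metal.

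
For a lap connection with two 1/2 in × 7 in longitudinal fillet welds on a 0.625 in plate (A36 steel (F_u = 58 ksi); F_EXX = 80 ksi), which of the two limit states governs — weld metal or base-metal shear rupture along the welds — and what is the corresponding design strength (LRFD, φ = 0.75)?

t_e = 0.707 × 0.5 = 0.3535 in; L = 14 in.
Weld metal: φR_n = 0.75 × 0.6 × 80 × 0.3535 × 14 = 178.2 kips.
Base metal (shear rupture): φR_n = 0.75 × 0.6 × 58 × 0.625 × 14 = 228.4 kips.
Governing: weld metal.

φR_n ≈ 178 kips (weld metal governs)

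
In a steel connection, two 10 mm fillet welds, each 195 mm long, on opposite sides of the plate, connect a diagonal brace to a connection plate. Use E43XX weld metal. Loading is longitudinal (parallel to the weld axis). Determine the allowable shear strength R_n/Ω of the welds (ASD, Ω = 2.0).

E43XX → F_EXX = 430 MPa.
Effective throat t_e = 0.707 × 10 = 7.07 mm.
Total length L = 390 mm; A_we = 7.07 × 390 = 2757 mm².
F_nw = 0.6 F_EXX = 0.6 × 430 = 258 MPa.
R_n = 258 × 2757 × 10⁻³ = 711.4 kN; R_n/Ω = 711.4/2.0 = 355.7 kN.

R_n/Ω ≈ 356 kN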